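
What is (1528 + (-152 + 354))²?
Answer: 2992900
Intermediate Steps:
(1528 + (-152 + 354))² = (1528 + 202)² = 1730² = 2992900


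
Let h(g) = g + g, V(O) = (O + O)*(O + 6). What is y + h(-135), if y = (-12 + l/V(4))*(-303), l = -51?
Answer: 284733/80 ≈ 3559.2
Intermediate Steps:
V(O) = 2*O*(6 + O) (V(O) = (2*O)*(6 + O) = 2*O*(6 + O))
h(g) = 2*g
y = 306333/80 (y = (-12 - 51*1/(8*(6 + 4)))*(-303) = (-12 - 51/(2*4*10))*(-303) = (-12 - 51/80)*(-303) = -1011/80*(-303) = 306333/80 ≈ 3829.2)
y + h(-135) = 306333/80 + 2*(-135) = 306333/80 - 270 = 284733/80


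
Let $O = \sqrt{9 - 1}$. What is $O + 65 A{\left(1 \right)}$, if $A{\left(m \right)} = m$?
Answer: $65 + 2 \sqrt{2} \approx 67.828$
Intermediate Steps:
$O = 2 \sqrt{2}$ ($O = \sqrt{8} = 2 \sqrt{2} \approx 2.8284$)
$O + 65 A{\left(1 \right)} = 2 \sqrt{2} + 65 \cdot 1 = 2 \sqrt{2} + 65 = 65 + 2 \sqrt{2}$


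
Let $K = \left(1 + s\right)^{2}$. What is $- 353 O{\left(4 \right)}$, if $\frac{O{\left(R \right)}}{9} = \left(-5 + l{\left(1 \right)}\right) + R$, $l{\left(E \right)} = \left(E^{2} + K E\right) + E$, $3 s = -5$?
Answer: $-4589$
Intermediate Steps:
$s = - \frac{5}{3}$ ($s = \frac{1}{3} \left(-5\right) = - \frac{5}{3} \approx -1.6667$)
$K = \frac{4}{9}$ ($K = \left(1 - \frac{5}{3}\right)^{2} = \left(- \frac{2}{3}\right)^{2} = \frac{4}{9} \approx 0.44444$)
$l{\left(E \right)} = E^{2} + \frac{13 E}{9}$ ($l{\left(E \right)} = \left(E^{2} + \frac{4 E}{9}\right) + E = E^{2} + \frac{13 E}{9}$)
$O{\left(R \right)} = -23 + 9 R$ ($O{\left(R \right)} = 9 \left(\left(-5 + \frac{1}{9} \cdot 1 \left(13 + 9 \cdot 1\right)\right) + R\right) = 9 \left(\left(-5 + \frac{1}{9} \cdot 1 \left(13 + 9\right)\right) + R\right) = 9 \left(\left(-5 + \frac{1}{9} \cdot 1 \cdot 22\right) + R\right) = 9 \left(\left(-5 + \frac{22}{9}\right) + R\right) = 9 \left(- \frac{23}{9} + R\right) = -23 + 9 R$)
$- 353 O{\left(4 \right)} = - 353 \left(-23 + 9 \cdot 4\right) = - 353 \left(-23 + 36\right) = \left(-353\right) 13 = -4589$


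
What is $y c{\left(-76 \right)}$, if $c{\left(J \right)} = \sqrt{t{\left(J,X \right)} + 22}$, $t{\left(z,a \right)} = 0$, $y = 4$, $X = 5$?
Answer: $4 \sqrt{22} \approx 18.762$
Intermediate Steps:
$c{\left(J \right)} = \sqrt{22}$ ($c{\left(J \right)} = \sqrt{0 + 22} = \sqrt{22}$)
$y c{\left(-76 \right)} = 4 \sqrt{22}$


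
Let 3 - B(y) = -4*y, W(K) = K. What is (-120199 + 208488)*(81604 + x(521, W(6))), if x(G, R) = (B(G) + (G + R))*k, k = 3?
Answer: 7897097894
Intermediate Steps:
B(y) = 3 + 4*y (B(y) = 3 - (-4)*y = 3 + 4*y)
x(G, R) = 9 + 3*R + 15*G (x(G, R) = ((3 + 4*G) + (G + R))*3 = (3 + R + 5*G)*3 = 9 + 3*R + 15*G)
(-120199 + 208488)*(81604 + x(521, W(6))) = (-120199 + 208488)*(81604 + (9 + 3*6 + 15*521)) = 88289*(81604 + (9 + 18 + 7815)) = 88289*(81604 + 7842) = 88289*89446 = 7897097894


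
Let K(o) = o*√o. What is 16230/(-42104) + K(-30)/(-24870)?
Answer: -8115/21052 + I*√30/829 ≈ -0.38547 + 0.006607*I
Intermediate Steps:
K(o) = o^(3/2)
16230/(-42104) + K(-30)/(-24870) = 16230/(-42104) + (-30)^(3/2)/(-24870) = 16230*(-1/42104) - 30*I*√30*(-1/24870) = -8115/21052 + I*√30/829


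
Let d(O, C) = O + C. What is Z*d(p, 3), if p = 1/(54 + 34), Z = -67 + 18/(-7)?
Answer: -129055/616 ≈ -209.50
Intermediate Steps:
Z = -487/7 (Z = -67 + 18*(-1/7) = -67 - 18/7 = -487/7 ≈ -69.571)
p = 1/88 ≈ 0.011364
d(O, C) = C + O
Z*d(p, 3) = -487*(3 + 1/88)/7 = -487/7*265/88 = -129055/616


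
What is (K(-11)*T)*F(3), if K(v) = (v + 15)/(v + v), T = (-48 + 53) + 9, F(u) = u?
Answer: -84/11 ≈ -7.6364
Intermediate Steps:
T = 14 (T = 5 + 9 = 14)
K(v) = (15 + v)/(2*v) (K(v) = (15 + v)/((2*v)) = (15 + v)*(1/(2*v)) = (15 + v)/(2*v))
(K(-11)*T)*F(3) = (((½)*(15 - 11)/(-11))*14)*3 = (((½)*(-1/11)*4)*14)*3 = -2/11*14*3 = -28/11*3 = -84/11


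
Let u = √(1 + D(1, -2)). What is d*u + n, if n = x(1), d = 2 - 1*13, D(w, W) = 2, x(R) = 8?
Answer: 8 - 11*√3 ≈ -11.053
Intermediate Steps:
d = -11 (d = 2 - 13 = -11)
n = 8
u = √3 (u = √(1 + 2) = √3 ≈ 1.7320)
d*u + n = -11*√3 + 8 = 8 - 11*√3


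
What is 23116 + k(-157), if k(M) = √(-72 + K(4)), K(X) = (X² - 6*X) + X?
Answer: 23116 + 2*I*√19 ≈ 23116.0 + 8.7178*I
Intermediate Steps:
K(X) = X² - 5*X
k(M) = 2*I*√19 (k(M) = √(-72 + 4*(-5 + 4)) = √(-72 + 4*(-1)) = √(-72 - 4) = √(-76) = 2*I*√19)
23116 + k(-157) = 23116 + 2*I*√19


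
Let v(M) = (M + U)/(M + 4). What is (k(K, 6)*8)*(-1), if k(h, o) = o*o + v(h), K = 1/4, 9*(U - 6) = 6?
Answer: -15352/51 ≈ -301.02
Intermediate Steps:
U = 20/3 (U = 6 + (⅑)*6 = 6 + ⅔ = 20/3 ≈ 6.6667)
v(M) = (20/3 + M)/(4 + M) (v(M) = (M + 20/3)/(M + 4) = (20/3 + M)/(4 + M))
K = ¼ ≈ 0.25000
k(h, o) = o² + (20/3 + h)/(4 + h) (k(h, o) = o*o + (20/3 + h)/(4 + h) = o² + (20/3 + h)/(4 + h))
(k(K, 6)*8)*(-1) = (((20 + 3*(¼) + 3*6²*(4 + ¼))/(3*(4 + ¼)))*8)*(-1) = (((20 + ¾ + 3*36*(17/4))/(3*(17/4)))*8)*(-1) = (((⅓)*(4/17)*(20 + ¾ + 459))*8)*(-1) = (((⅓)*(4/17)*(1919/4))*8)*(-1) = ((1919/51)*8)*(-1) = (15352/51)*(-1) = -15352/51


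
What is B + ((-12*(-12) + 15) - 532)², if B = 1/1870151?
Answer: 260192238480/1870151 ≈ 1.3913e+5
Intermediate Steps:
B = 1/1870151 ≈ 5.3472e-7
B + ((-12*(-12) + 15) - 532)² = 1/1870151 + ((-12*(-12) + 15) - 532)² = 1/1870151 + ((144 + 15) - 532)² = 1/1870151 + (159 - 532)² = 1/1870151 + (-373)² = 1/1870151 + 139129 = 260192238480/1870151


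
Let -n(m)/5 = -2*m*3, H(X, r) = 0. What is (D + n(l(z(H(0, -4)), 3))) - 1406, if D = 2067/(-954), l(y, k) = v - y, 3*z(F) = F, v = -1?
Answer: -8629/6 ≈ -1438.2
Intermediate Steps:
z(F) = F/3
l(y, k) = -1 - y
D = -13/6 (D = 2067*(-1/954) = -13/6 ≈ -2.1667)
n(m) = 30*m (n(m) = -5*(-2*m)*3 = -(-30)*m = 30*m)
(D + n(l(z(H(0, -4)), 3))) - 1406 = (-13/6 + 30*(-1 - 0/3)) - 1406 = (-13/6 + 30*(-1 - 1*0)) - 1406 = (-13/6 + 30*(-1 + 0)) - 1406 = (-13/6 + 30*(-1)) - 1406 = (-13/6 - 30) - 1406 = -193/6 - 1406 = -8629/6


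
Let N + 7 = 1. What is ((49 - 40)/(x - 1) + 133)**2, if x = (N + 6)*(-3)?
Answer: 15376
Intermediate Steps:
N = -6 (N = -7 + 1 = -6)
x = 0 (x = (-6 + 6)*(-3) = 0*(-3) = 0)
((49 - 40)/(x - 1) + 133)**2 = ((49 - 40)/(0 - 1) + 133)**2 = (9/(-1) + 133)**2 = (9*(-1) + 133)**2 = (-9 + 133)**2 = 124**2 = 15376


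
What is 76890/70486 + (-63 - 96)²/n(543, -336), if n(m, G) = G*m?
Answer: 680359453/714446096 ≈ 0.95229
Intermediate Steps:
76890/70486 + (-63 - 96)²/n(543, -336) = 76890/70486 + (-63 - 96)²/((-336*543)) = 76890*(1/70486) + (-159)²/(-182448) = 38445/35243 + 25281*(-1/182448) = 38445/35243 - 2809/20272 = 680359453/714446096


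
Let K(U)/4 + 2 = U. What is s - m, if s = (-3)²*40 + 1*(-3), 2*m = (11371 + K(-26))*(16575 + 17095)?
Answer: -189544908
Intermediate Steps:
K(U) = -8 + 4*U
m = 189545265 (m = ((11371 + (-8 + 4*(-26)))*(16575 + 17095))/2 = ((11371 + (-8 - 104))*33670)/2 = ((11371 - 112)*33670)/2 = (11259*33670)/2 = (½)*379090530 = 189545265)
s = 357 (s = 9*40 - 3 = 360 - 3 = 357)
s - m = 357 - 1*189545265 = 357 - 189545265 = -189544908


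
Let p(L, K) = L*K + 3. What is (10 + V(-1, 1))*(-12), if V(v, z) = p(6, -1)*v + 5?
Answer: -216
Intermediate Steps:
p(L, K) = 3 + K*L (p(L, K) = K*L + 3 = 3 + K*L)
V(v, z) = 5 - 3*v (V(v, z) = (3 - 1*6)*v + 5 = (3 - 6)*v + 5 = -3*v + 5 = 5 - 3*v)
(10 + V(-1, 1))*(-12) = (10 + (5 - 3*(-1)))*(-12) = (10 + (5 + 3))*(-12) = (10 + 8)*(-12) = 18*(-12) = -216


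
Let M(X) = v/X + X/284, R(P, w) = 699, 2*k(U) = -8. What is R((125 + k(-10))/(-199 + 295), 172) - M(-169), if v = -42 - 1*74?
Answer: 33544821/47996 ≈ 698.91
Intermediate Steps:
k(U) = -4 (k(U) = (½)*(-8) = -4)
v = -116 (v = -42 - 74 = -116)
M(X) = -116/X + X/284
R((125 + k(-10))/(-199 + 295), 172) - M(-169) = 699 - (-116/(-169) + (1/284)*(-169)) = 699 - (-116*(-1/169) - 169/284) = 699 - (116/169 - 169/284) = 699 - 1*4383/47996 = 699 - 4383/47996 = 33544821/47996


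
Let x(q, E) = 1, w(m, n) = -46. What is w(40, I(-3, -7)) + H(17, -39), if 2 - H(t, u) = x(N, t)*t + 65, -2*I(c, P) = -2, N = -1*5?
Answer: -126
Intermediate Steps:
N = -5
I(c, P) = 1 (I(c, P) = -1/2*(-2) = 1)
H(t, u) = -63 - t (H(t, u) = 2 - (1*t + 65) = 2 - (t + 65) = 2 - (65 + t) = 2 + (-65 - t) = -63 - t)
w(40, I(-3, -7)) + H(17, -39) = -46 + (-63 - 1*17) = -46 + (-63 - 17) = -46 - 80 = -126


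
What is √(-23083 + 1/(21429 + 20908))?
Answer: 11*I*√341937744090/42337 ≈ 151.93*I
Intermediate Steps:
√(-23083 + 1/(21429 + 20908)) = √(-23083 + 1/42337) = √(-977264970/42337) = 11*I*√341937744090/42337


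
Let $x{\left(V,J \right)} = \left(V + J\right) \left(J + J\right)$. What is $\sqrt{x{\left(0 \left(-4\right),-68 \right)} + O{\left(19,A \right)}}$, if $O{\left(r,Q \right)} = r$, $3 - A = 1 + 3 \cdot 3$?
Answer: $\sqrt{9267} \approx 96.265$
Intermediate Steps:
$x{\left(V,J \right)} = 2 J \left(J + V\right)$ ($x{\left(V,J \right)} = \left(J + V\right) 2 J = 2 J \left(J + V\right)$)
$A = -7$ ($A = 3 - \left(1 + 3 \cdot 3\right) = 3 - \left(1 + 9\right) = 3 - 10 = -7$)
$\sqrt{x{\left(0 \left(-4\right),-68 \right)} + O{\left(19,A \right)}} = \sqrt{2 \left(-68\right) \left(-68 + 0 \left(-4\right)\right) + 19} = \sqrt{2 \left(-68\right) \left(-68 + 0\right) + 19} = \sqrt{2 \left(-68\right) \left(-68\right) + 19} = \sqrt{9248 + 19} = \sqrt{9267}$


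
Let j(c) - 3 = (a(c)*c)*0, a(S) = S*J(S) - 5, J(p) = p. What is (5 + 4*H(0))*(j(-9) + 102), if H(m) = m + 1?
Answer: 945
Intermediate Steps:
a(S) = -5 + S² (a(S) = S*S - 5 = S² - 5 = -5 + S²)
j(c) = 3 (j(c) = 3 + ((-5 + c²)*c)*0 = 3 + (c*(-5 + c²))*0 = 3 + 0 = 3)
H(m) = 1 + m
(5 + 4*H(0))*(j(-9) + 102) = (5 + 4*(1 + 0))*(3 + 102) = (5 + 4*1)*105 = (5 + 4)*105 = 9*105 = 945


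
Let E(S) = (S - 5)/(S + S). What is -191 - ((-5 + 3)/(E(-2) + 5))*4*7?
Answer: -4933/27 ≈ -182.70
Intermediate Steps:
E(S) = (-5 + S)/(2*S) (E(S) = (-5 + S)/((2*S)) = (-5 + S)*(1/(2*S)) = (-5 + S)/(2*S))
-191 - ((-5 + 3)/(E(-2) + 5))*4*7 = -191 - ((-5 + 3)/((½)*(-5 - 2)/(-2) + 5))*4*7 = -191 - -2/((½)*(-½)*(-7) + 5)*4*7 = -191 - -2/(7/4 + 5)*4*7 = -191 - -2/27/4*4*7 = -191 - -2*4/27*4*7 = -191 - (-8/27*4)*7 = -191 - (-32)*7/27 = -191 - 1*(-224/27) = -191 + 224/27 = -4933/27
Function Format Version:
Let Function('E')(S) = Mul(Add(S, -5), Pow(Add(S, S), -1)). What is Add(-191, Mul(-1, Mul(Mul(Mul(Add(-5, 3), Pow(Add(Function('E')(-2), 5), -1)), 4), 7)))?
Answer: Rational(-4933, 27) ≈ -182.70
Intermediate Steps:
Function('E')(S) = Mul(Rational(1, 2), Pow(S, -1), Add(-5, S)) (Function('E')(S) = Mul(Add(-5, S), Pow(Mul(2, S), -1)) = Mul(Add(-5, S), Mul(Rational(1, 2), Pow(S, -1))) = Mul(Rational(1, 2), Pow(S, -1), Add(-5, S)))
Add(-191, Mul(-1, Mul(Mul(Mul(Add(-5, 3), Pow(Add(Function('E')(-2), 5), -1)), 4), 7))) = Add(-191, Mul(-1, Mul(Mul(Mul(Add(-5, 3), Pow(Add(Mul(Rational(1, 2), Pow(-2, -1), Add(-5, -2)), 5), -1)), 4), 7))) = Add(-191, Mul(-1, Mul(Mul(Mul(-2, Pow(Add(Mul(Rational(1, 2), Rational(-1, 2), -7), 5), -1)), 4), 7))) = Add(-191, Mul(-1, Mul(Mul(Mul(-2, Pow(Add(Rational(7, 4), 5), -1)), 4), 7))) = Add(-191, Mul(-1, Mul(Mul(Mul(-2, Pow(Rational(27, 4), -1)), 4), 7))) = Add(-191, Mul(-1, Mul(Mul(Mul(-2, Rational(4, 27)), 4), 7))) = Add(-191, Mul(-1, Mul(Mul(Rational(-8, 27), 4), 7))) = Add(-191, Mul(-1, Mul(Rational(-32, 27), 7))) = Add(-191, Mul(-1, Rational(-224, 27))) = Add(-191, Rational(224, 27)) = Rational(-4933, 27)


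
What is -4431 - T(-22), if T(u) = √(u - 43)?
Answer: -4431 - I*√65 ≈ -4431.0 - 8.0623*I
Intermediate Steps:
T(u) = √(-43 + u)
-4431 - T(-22) = -4431 - √(-43 - 22) = -4431 - √(-65) = -4431 - I*√65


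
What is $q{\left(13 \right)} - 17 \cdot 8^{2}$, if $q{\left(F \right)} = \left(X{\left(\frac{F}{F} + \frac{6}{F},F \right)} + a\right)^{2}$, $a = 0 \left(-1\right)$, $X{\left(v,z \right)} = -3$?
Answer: $-1079$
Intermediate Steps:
$a = 0$
$q{\left(F \right)} = 9$ ($q{\left(F \right)} = \left(-3 + 0\right)^{2} = \left(-3\right)^{2} = 9$)
$q{\left(13 \right)} - 17 \cdot 8^{2} = 9 - 17 \cdot 8^{2} = 9 - 1088 = -1079$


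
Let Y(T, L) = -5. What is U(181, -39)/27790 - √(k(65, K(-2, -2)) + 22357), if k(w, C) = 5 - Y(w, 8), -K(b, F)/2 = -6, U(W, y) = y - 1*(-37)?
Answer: -1/13895 - √22367 ≈ -149.56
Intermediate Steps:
U(W, y) = 37 + y (U(W, y) = y + 37 = 37 + y)
K(b, F) = 12 (K(b, F) = -2*(-6) = 12)
k(w, C) = 10 (k(w, C) = 5 - 1*(-5) = 5 + 5 = 10)
U(181, -39)/27790 - √(k(65, K(-2, -2)) + 22357) = (37 - 39)/27790 - √(10 + 22357) = -2*1/27790 - √22367 = -1/13895 - √22367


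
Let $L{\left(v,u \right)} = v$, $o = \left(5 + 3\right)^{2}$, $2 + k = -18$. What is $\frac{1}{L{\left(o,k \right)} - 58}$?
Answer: $\frac{1}{6} \approx 0.16667$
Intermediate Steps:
$k = -20$ ($k = -2 - 18 = -20$)
$o = 64$ ($o = 8^{2} = 64$)
$\frac{1}{L{\left(o,k \right)} - 58} = \frac{1}{64 - 58} = \frac{1}{6}$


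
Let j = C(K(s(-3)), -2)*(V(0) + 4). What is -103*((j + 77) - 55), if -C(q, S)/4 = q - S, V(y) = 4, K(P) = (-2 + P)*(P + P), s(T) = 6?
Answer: 162534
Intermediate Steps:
K(P) = 2*P*(-2 + P) (K(P) = (-2 + P)*(2*P) = 2*P*(-2 + P))
C(q, S) = -4*q + 4*S (C(q, S) = -4*(q - S) = -4*q + 4*S)
j = -1600 (j = (-8*6*(-2 + 6) + 4*(-2))*(4 + 4) = (-8*6*4 - 8)*8 = (-4*48 - 8)*8 = (-192 - 8)*8 = -200*8 = -1600)
-103*((j + 77) - 55) = -103*((-1600 + 77) - 55) = -103*(-1523 - 55) = -103*(-1578) = 162534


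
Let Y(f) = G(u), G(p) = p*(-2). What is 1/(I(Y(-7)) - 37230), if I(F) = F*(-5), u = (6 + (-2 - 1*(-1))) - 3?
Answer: -1/37210 ≈ -2.6875e-5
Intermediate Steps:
u = 2 (u = (6 + (-2 + 1)) - 3 = (6 - 1) - 3 = 5 - 3 = 2)
G(p) = -2*p
Y(f) = -4 (Y(f) = -2*2 = -4)
I(F) = -5*F
1/(I(Y(-7)) - 37230) = 1/(-5*(-4) - 37230) = 1/(20 - 37230) = 1/(-37210) = -1/37210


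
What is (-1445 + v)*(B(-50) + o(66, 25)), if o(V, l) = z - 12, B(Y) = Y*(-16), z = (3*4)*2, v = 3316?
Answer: 1519252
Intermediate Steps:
z = 24 (z = 12*2 = 24)
B(Y) = -16*Y
o(V, l) = 12 (o(V, l) = 24 - 12 = 12)
(-1445 + v)*(B(-50) + o(66, 25)) = (-1445 + 3316)*(-16*(-50) + 12) = 1871*(800 + 12) = 1871*812 = 1519252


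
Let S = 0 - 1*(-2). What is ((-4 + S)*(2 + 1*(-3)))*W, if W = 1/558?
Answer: 1/279 ≈ 0.0035842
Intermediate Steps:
S = 2 (S = 0 + 2 = 2)
W = 1/558 ≈ 0.0017921
((-4 + S)*(2 + 1*(-3)))*W = ((-4 + 2)*(2 + 1*(-3)))*(1/558) = -2*(2 - 3)*(1/558) = -2*(-1)*(1/558) = 2*(1/558) = 1/279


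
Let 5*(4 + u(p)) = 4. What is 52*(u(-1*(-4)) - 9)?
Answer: -3172/5 ≈ -634.40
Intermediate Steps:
u(p) = -16/5 (u(p) = -4 + (⅕)*4 = -4 + ⅘ = -16/5)
52*(u(-1*(-4)) - 9) = 52*(-16/5 - 9) = 52*(-61/5) = -3172/5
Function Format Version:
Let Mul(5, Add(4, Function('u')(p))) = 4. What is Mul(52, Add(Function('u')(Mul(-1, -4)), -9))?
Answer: Rational(-3172, 5) ≈ -634.40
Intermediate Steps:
Function('u')(p) = Rational(-16, 5) (Function('u')(p) = Add(-4, Mul(Rational(1, 5), 4)) = Add(-4, Rational(4, 5)) = Rational(-16, 5))
Mul(52, Add(Function('u')(Mul(-1, -4)), -9)) = Mul(52, Add(Rational(-16, 5), -9)) = Mul(52, Rational(-61, 5)) = Rational(-3172, 5)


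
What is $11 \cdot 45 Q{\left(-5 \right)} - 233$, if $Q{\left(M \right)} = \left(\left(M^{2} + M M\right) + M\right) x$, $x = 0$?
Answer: $-233$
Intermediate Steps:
$Q{\left(M \right)} = 0$ ($Q{\left(M \right)} = \left(\left(M^{2} + M M\right) + M\right) 0 = \left(\left(M^{2} + M^{2}\right) + M\right) 0 = \left(2 M^{2} + M\right) 0 = \left(M + 2 M^{2}\right) 0 = 0$)
$11 \cdot 45 Q{\left(-5 \right)} - 233 = 11 \cdot 45 \cdot 0 - 233 = 495 \cdot 0 - 233 = 0 - 233 = -233$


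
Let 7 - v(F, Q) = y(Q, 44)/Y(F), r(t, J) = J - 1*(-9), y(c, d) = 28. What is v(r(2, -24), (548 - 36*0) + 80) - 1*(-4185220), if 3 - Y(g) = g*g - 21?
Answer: 841230655/201 ≈ 4.1852e+6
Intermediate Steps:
Y(g) = 24 - g**2 (Y(g) = 3 - (g*g - 21) = 3 - (g**2 - 21) = 3 - (-21 + g**2) = 3 + (21 - g**2) = 24 - g**2)
r(t, J) = 9 + J (r(t, J) = J + 9 = 9 + J)
v(F, Q) = 7 - 28/(24 - F**2)
v(r(2, -24), (548 - 36*0) + 80) - 1*(-4185220) = 7*(-20 + (9 - 24)**2)/(-24 + (9 - 24)**2) - 1*(-4185220) = 7*(-20 + (-15)**2)/(-24 + (-15)**2) + 4185220 = 7*(-20 + 225)/(-24 + 225) + 4185220 = 7*205/201 + 4185220 = 7*(1/201)*205 + 4185220 = 1435/201 + 4185220 = 841230655/201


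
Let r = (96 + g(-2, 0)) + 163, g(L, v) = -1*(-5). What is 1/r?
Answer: 1/264 ≈ 0.0037879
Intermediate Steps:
g(L, v) = 5
r = 264 (r = (96 + 5) + 163 = 101 + 163 = 264)
1/r = 1/264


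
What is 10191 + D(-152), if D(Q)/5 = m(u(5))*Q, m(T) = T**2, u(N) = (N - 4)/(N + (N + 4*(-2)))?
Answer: 10001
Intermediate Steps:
u(N) = (-4 + N)/(-8 + 2*N) (u(N) = (-4 + N)/(N + (N - 8)) = (-4 + N)/(N + (-8 + N)) = (-4 + N)/(-8 + 2*N))
D(Q) = 5*Q/4 (D(Q) = 5*((1/2)**2*Q) = 5*(Q/4) = 5*Q/4)
10191 + D(-152) = 10191 + (5/4)*(-152) = 10191 - 190 = 10001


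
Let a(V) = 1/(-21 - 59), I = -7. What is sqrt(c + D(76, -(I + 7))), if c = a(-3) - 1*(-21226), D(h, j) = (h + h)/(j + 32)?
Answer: sqrt(8492295)/20 ≈ 145.71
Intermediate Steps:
a(V) = -1/80 (a(V) = 1/(-80) = -1/80)
D(h, j) = 2*h/(32 + j) (D(h, j) = (2*h)/(32 + j) = 2*h/(32 + j))
c = 1698079/80 (c = -1/80 - 1*(-21226) = -1/80 + 21226 = 1698079/80 ≈ 21226.)
sqrt(c + D(76, -(I + 7))) = sqrt(1698079/80 + 2*76/(32 - (-7 + 7))) = sqrt(1698079/80 + 2*76/(32 - 1*0)) = sqrt(1698079/80 + 2*76/(32 + 0)) = sqrt(1698079/80 + 2*76/32) = sqrt(1698079/80 + 2*76*(1/32)) = sqrt(1698079/80 + 19/4) = sqrt(1698459/80) = sqrt(8492295)/20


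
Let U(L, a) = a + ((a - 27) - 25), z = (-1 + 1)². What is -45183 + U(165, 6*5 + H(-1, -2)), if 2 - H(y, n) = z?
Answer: -45171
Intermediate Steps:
z = 0 (z = 0² = 0)
H(y, n) = 2 (H(y, n) = 2 - 1*0 = 2 + 0 = 2)
U(L, a) = -52 + 2*a (U(L, a) = a + ((-27 + a) - 25) = a + (-52 + a) = -52 + 2*a)
-45183 + U(165, 6*5 + H(-1, -2)) = -45183 + (-52 + 2*(6*5 + 2)) = -45183 + (-52 + 2*(30 + 2)) = -45183 + (-52 + 2*32) = -45183 + (-52 + 64) = -45183 + 12 = -45171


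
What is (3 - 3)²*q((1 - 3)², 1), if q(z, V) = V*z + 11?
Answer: 0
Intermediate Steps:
q(z, V) = 11 + V*z
(3 - 3)²*q((1 - 3)², 1) = (3 - 3)²*(11 + 1*(1 - 3)²) = 0²*(11 + 1*(-2)²) = 0*(11 + 1*4) = 0*(11 + 4) = 0*15 = 0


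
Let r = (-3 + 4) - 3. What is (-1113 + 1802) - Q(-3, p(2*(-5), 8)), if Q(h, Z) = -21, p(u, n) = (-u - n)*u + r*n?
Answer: 710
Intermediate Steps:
r = -2 (r = 1 - 3 = -2)
p(u, n) = -2*n + u*(-n - u) (p(u, n) = (-u - n)*u - 2*n = (-n - u)*u - 2*n = u*(-n - u) - 2*n = -2*n + u*(-n - u))
(-1113 + 1802) - Q(-3, p(2*(-5), 8)) = (-1113 + 1802) - 1*(-21) = 689 + 21 = 710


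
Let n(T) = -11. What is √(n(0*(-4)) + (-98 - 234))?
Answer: 7*I*√7 ≈ 18.52*I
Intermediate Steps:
√(n(0*(-4)) + (-98 - 234)) = √(-11 + (-98 - 234)) = √(-11 - 332) = √(-343) = 7*I*√7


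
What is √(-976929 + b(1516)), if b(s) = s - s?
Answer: I*√976929 ≈ 988.4*I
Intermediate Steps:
b(s) = 0
√(-976929 + b(1516)) = √(-976929 + 0) = √(-976929) = I*√976929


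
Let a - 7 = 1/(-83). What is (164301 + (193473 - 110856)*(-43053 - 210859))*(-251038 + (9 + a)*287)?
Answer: 429096730079802915/83 ≈ 5.1698e+15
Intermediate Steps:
a = 580/83 (a = 7 + 1/(-83) = 7 - 1/83 = 580/83 ≈ 6.9880)
(164301 + (193473 - 110856)*(-43053 - 210859))*(-251038 + (9 + a)*287) = (164301 + (193473 - 110856)*(-43053 - 210859))*(-251038 + (9 + 580/83)*287) = (164301 + 82617*(-253912))*(-251038 + (1327/83)*287) = (164301 - 20977447704)*(-251038 + 380849/83) = -20977283403*(-20455305/83) = 429096730079802915/83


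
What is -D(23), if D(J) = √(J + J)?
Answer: -√46 ≈ -6.7823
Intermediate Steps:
D(J) = √2*√J (D(J) = √(2*J) = √2*√J)
-D(23) = -√2*√23 = -√46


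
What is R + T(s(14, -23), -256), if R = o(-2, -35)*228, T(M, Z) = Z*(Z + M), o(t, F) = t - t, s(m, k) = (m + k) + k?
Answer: 73728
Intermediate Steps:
s(m, k) = m + 2*k (s(m, k) = (k + m) + k = m + 2*k)
o(t, F) = 0
T(M, Z) = Z*(M + Z)
R = 0 (R = 0*228 = 0)
R + T(s(14, -23), -256) = 0 - 256*((14 + 2*(-23)) - 256) = 0 - 256*((14 - 46) - 256) = 0 - 256*(-32 - 256) = 0 - 256*(-288) = 0 + 73728 = 73728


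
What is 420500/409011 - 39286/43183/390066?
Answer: 1180496412398809/1148245216387143 ≈ 1.0281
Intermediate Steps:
420500/409011 - 39286/43183/390066 = 420500*(1/409011) - 39286*1/43183*(1/390066) = 420500/409011 - 39286/43183*1/390066 = 420500/409011 - 19643/8422110039 = 1180496412398809/1148245216387143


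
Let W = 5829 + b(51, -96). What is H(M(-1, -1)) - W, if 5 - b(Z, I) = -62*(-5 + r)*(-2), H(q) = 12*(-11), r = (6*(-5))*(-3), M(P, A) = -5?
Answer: 4574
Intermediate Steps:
r = 90 (r = -30*(-3) = 90)
H(q) = -132
b(Z, I) = -10535 (b(Z, I) = 5 - (-62)*(-5 + 90)*(-2) = 5 - (-62)*85*(-2) = 5 - (-62)*(-170) = 5 - 1*10540 = 5 - 10540 = -10535)
W = -4706 (W = 5829 - 10535 = -4706)
H(M(-1, -1)) - W = -132 - 1*(-4706) = -132 + 4706 = 4574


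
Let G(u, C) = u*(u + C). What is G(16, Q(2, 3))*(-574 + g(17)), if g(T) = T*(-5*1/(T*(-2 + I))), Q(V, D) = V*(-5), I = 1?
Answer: -54624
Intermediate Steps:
Q(V, D) = -5*V
g(T) = 5 (g(T) = T*(-5*1/(T*(-2 + 1))) = T*(-5*(-1/T)) = T*(-(-5)/T) = T*(5/T) = 5)
G(u, C) = u*(C + u)
G(16, Q(2, 3))*(-574 + g(17)) = (16*(-5*2 + 16))*(-574 + 5) = (16*(-10 + 16))*(-569) = (16*6)*(-569) = 96*(-569) = -54624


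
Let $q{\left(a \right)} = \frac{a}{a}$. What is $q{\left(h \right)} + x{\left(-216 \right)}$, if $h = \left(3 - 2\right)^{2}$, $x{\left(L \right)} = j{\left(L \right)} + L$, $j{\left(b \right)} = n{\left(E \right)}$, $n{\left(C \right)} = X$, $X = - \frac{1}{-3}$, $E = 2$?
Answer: $- \frac{644}{3} \approx -214.67$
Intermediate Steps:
$X = \frac{1}{3}$ ($X = \left(-1\right) \left(- \frac{1}{3}\right) = \frac{1}{3} \approx 0.33333$)
$n{\left(C \right)} = \frac{1}{3}$
$j{\left(b \right)} = \frac{1}{3}$
$x{\left(L \right)} = \frac{1}{3} + L$
$h = 1$ ($h = 1^{2} = 1$)
$q{\left(a \right)} = 1$
$q{\left(h \right)} + x{\left(-216 \right)} = 1 + \left(\frac{1}{3} - 216\right) = 1 - \frac{647}{3} = - \frac{644}{3}$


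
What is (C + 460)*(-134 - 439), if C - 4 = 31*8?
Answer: -407976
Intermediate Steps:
C = 252 (C = 4 + 31*8 = 4 + 248 = 252)
(C + 460)*(-134 - 439) = (252 + 460)*(-134 - 439) = 712*(-573) = -407976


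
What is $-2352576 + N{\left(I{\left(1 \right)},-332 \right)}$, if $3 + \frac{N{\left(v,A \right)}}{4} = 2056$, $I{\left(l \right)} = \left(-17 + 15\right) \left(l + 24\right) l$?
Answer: $-2344364$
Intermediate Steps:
$I{\left(l \right)} = l \left(-48 - 2 l\right)$ ($I{\left(l \right)} = - 2 \left(24 + l\right) l = \left(-48 - 2 l\right) l = l \left(-48 - 2 l\right)$)
$N{\left(v,A \right)} = 8212$ ($N{\left(v,A \right)} = -12 + 4 \cdot 2056 = -12 + 8224 = 8212$)
$-2352576 + N{\left(I{\left(1 \right)},-332 \right)} = -2352576 + 8212 = -2344364$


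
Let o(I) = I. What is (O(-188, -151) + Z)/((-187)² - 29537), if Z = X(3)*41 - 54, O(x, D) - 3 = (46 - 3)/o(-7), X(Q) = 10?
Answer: 1235/19012 ≈ 0.064959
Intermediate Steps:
O(x, D) = -22/7 (O(x, D) = 3 + (46 - 3)/(-7) = 3 + 43*(-⅐) = 3 - 43/7 = -22/7)
Z = 356 (Z = 10*41 - 54 = 410 - 54 = 356)
(O(-188, -151) + Z)/((-187)² - 29537) = (-22/7 + 356)/((-187)² - 29537) = 2470/(7*(34969 - 29537)) = (2470/7)/5432 = (2470/7)*(1/5432) = 1235/19012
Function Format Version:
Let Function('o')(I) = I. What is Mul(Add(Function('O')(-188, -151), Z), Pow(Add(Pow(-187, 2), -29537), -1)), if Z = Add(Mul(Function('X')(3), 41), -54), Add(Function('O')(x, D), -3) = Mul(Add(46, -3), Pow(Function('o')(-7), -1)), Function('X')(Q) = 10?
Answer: Rational(1235, 19012) ≈ 0.064959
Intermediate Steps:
Function('O')(x, D) = Rational(-22, 7) (Function('O')(x, D) = Add(3, Mul(Add(46, -3), Pow(-7, -1))) = Add(3, Mul(43, Rational(-1, 7))) = Add(3, Rational(-43, 7)) = Rational(-22, 7))
Z = 356 (Z = Add(Mul(10, 41), -54) = Add(410, -54) = 356)
Mul(Add(Function('O')(-188, -151), Z), Pow(Add(Pow(-187, 2), -29537), -1)) = Mul(Add(Rational(-22, 7), 356), Pow(Add(Pow(-187, 2), -29537), -1)) = Mul(Rational(2470, 7), Pow(Add(34969, -29537), -1)) = Mul(Rational(2470, 7), Pow(5432, -1)) = Mul(Rational(2470, 7), Rational(1, 5432)) = Rational(1235, 19012)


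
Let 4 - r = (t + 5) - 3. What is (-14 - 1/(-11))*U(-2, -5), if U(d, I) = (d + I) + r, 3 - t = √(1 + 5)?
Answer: 1224/11 - 153*√6/11 ≈ 77.203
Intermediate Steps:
t = 3 - √6 (t = 3 - √(1 + 5) = 3 - √6 ≈ 0.55051)
r = -1 + √6 (r = 4 - (((3 - √6) + 5) - 3) = 4 - ((8 - √6) - 3) = 4 - (5 - √6) = 4 + (-5 + √6) = -1 + √6 ≈ 1.4495)
U(d, I) = -1 + I + d + √6 (U(d, I) = (d + I) + (-1 + √6) = (I + d) + (-1 + √6) = -1 + I + d + √6)
(-14 - 1/(-11))*U(-2, -5) = (-14 - 1/(-11))*(-1 - 5 - 2 + √6) = (-14 - 1*(-1/11))*(-8 + √6) = (-14 + 1/11)*(-8 + √6) = -153*(-8 + √6)/11 = 1224/11 - 153*√6/11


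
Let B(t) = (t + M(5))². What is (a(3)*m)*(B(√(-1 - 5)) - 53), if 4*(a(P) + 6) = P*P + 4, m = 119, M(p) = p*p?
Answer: -370447/2 - 32725*I*√6/2 ≈ -1.8522e+5 - 40080.0*I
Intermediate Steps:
M(p) = p²
B(t) = (25 + t)² (B(t) = (t + 5²)² = (t + 25)² = (25 + t)²)
a(P) = -5 + P²/4 (a(P) = -6 + (P*P + 4)/4 = -6 + (P² + 4)/4 = -6 + (4 + P²)/4 = -6 + (1 + P²/4) = -5 + P²/4)
(a(3)*m)*(B(√(-1 - 5)) - 53) = ((-5 + (¼)*3²)*119)*((25 + √(-1 - 5))² - 53) = ((-5 + (¼)*9)*119)*((25 + √(-6))² - 53) = ((-5 + 9/4)*119)*((25 + I*√6)² - 53) = (-11/4*119)*(-53 + (25 + I*√6)²) = -1309*(-53 + (25 + I*√6)²)/4 = 69377/4 - 1309*(25 + I*√6)²/4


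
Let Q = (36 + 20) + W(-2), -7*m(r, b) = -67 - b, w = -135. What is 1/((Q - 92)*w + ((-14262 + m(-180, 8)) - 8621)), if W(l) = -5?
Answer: -7/121361 ≈ -5.7679e-5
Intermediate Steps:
m(r, b) = 67/7 + b/7 (m(r, b) = -(-67 - b)/7 = 67/7 + b/7)
Q = 51 (Q = (36 + 20) - 5 = 56 - 5 = 51)
1/((Q - 92)*w + ((-14262 + m(-180, 8)) - 8621)) = 1/((51 - 92)*(-135) + ((-14262 + (67/7 + (1/7)*8)) - 8621)) = 1/(-41*(-135) + ((-14262 + (67/7 + 8/7)) - 8621)) = 1/(5535 + ((-14262 + 75/7) - 8621)) = 1/(5535 + (-99759/7 - 8621)) = 1/(5535 - 160106/7) = 1/(-121361/7) = -7/121361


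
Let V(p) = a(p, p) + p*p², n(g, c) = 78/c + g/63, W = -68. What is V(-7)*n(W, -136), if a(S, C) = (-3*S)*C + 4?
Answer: 191187/238 ≈ 803.31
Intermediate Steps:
a(S, C) = 4 - 3*C*S (a(S, C) = -3*C*S + 4 = 4 - 3*C*S)
n(g, c) = 78/c + g/63 (n(g, c) = 78/c + g*(1/63) = 78/c + g/63)
V(p) = 4 + p³ - 3*p² (V(p) = (4 - 3*p*p) + p*p² = (4 - 3*p²) + p³ = 4 + p³ - 3*p²)
V(-7)*n(W, -136) = (4 + (-7)³ - 3*(-7)²)*(78/(-136) + (1/63)*(-68)) = (4 - 343 - 3*49)*(78*(-1/136) - 68/63) = (4 - 343 - 147)*(-39/68 - 68/63) = -486*(-7081/4284) = 191187/238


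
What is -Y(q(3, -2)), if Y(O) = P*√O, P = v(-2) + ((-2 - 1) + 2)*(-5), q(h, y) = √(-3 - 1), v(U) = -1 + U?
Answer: -2 - 2*I ≈ -2.0 - 2.0*I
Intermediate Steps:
q(h, y) = 2*I (q(h, y) = √(-4) = 2*I)
P = 2 (P = (-1 - 2) + ((-2 - 1) + 2)*(-5) = -3 + (-3 + 2)*(-5) = -3 - 1*(-5) = -3 + 5 = 2)
Y(O) = 2*√O
-Y(q(3, -2)) = -2*√(2*I) = -2*(1 + I) = -(2 + 2*I) = -2 - 2*I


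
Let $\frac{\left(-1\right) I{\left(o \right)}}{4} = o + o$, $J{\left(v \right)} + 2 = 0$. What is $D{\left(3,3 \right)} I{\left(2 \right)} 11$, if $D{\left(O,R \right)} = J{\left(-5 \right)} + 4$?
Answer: $-352$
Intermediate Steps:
$J{\left(v \right)} = -2$ ($J{\left(v \right)} = -2 + 0 = -2$)
$I{\left(o \right)} = - 8 o$ ($I{\left(o \right)} = - 4 \left(o + o\right) = - 4 \cdot 2 o = - 8 o$)
$D{\left(O,R \right)} = 2$ ($D{\left(O,R \right)} = -2 + 4 = 2$)
$D{\left(3,3 \right)} I{\left(2 \right)} 11 = 2 \left(\left(-8\right) 2\right) 11 = 2 \left(-16\right) 11 = \left(-32\right) 11 = -352$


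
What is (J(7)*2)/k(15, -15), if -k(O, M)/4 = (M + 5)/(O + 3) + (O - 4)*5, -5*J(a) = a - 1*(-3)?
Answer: 9/490 ≈ 0.018367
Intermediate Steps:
J(a) = -3/5 - a/5 (J(a) = -(a - 1*(-3))/5 = -(a + 3)/5 = -(3 + a)/5 = -3/5 - a/5)
k(O, M) = 80 - 20*O - 4*(5 + M)/(3 + O) (k(O, M) = -4*((M + 5)/(O + 3) + (O - 4)*5) = -4*((5 + M)/(3 + O) + (-4 + O)*5) = -4*((5 + M)/(3 + O) + (-20 + 5*O)) = -4*(-20 + 5*O + (5 + M)/(3 + O)) = 80 - 20*O - 4*(5 + M)/(3 + O))
(J(7)*2)/k(15, -15) = ((-3/5 - 1/5*7)*2)/((4*(55 - 1*(-15) - 5*15**2 + 5*15)/(3 + 15))) = ((-3/5 - 7/5)*2)/((4*(55 + 15 - 5*225 + 75)/18)) = (-2*2)/((4*(1/18)*(55 + 15 - 1125 + 75))) = -4/(4*(1/18)*(-980)) = -4/(-1960/9) = -4*(-9/1960) = 9/490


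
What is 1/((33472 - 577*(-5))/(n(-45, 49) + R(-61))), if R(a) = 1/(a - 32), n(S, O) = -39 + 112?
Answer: 6788/3381201 ≈ 0.0020076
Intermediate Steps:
n(S, O) = 73
R(a) = 1/(-32 + a)
1/((33472 - 577*(-5))/(n(-45, 49) + R(-61))) = 1/((33472 - 577*(-5))/(73 + 1/(-32 - 61))) = 1/((33472 + 2885)/(73 + 1/(-93))) = 1/(36357/(73 - 1/93)) = 1/(36357/(6788/93)) = 1/(36357*(93/6788)) = 1/(3381201/6788) = 6788/3381201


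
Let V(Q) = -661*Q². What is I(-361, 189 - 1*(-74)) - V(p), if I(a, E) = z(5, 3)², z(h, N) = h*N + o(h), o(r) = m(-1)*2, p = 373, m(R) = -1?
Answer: 91964438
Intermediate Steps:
o(r) = -2 (o(r) = -1*2 = -2)
z(h, N) = -2 + N*h (z(h, N) = h*N - 2 = N*h - 2 = -2 + N*h)
I(a, E) = 169 (I(a, E) = (-2 + 3*5)² = (-2 + 15)² = 13² = 169)
I(-361, 189 - 1*(-74)) - V(p) = 169 - (-661)*373² = 169 - (-661)*139129 = 169 - 1*(-91964269) = 169 + 91964269 = 91964438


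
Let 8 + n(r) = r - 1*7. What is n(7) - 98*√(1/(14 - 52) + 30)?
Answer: -8 - 49*√43282/19 ≈ -544.53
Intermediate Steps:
n(r) = -15 + r (n(r) = -8 + (r - 1*7) = -8 + (r - 7) = -8 + (-7 + r) = -15 + r)
n(7) - 98*√(1/(14 - 52) + 30) = (-15 + 7) - 98*√(1/(14 - 52) + 30) = -8 - 98*√(1/(-38) + 30) = -8 - 98*√(-1/38 + 30) = -8 - 49*√43282/19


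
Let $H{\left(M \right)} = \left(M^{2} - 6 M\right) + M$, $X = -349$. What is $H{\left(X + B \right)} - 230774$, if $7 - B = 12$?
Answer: $-103688$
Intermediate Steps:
$B = -5$ ($B = 7 - 12 = -5$)
$H{\left(M \right)} = M^{2} - 5 M$
$H{\left(X + B \right)} - 230774 = \left(-349 - 5\right) \left(-5 - 354\right) - 230774 = - 354 \left(-5 - 354\right) - 230774 = \left(-354\right) \left(-359\right) - 230774 = 127086 - 230774 = -103688$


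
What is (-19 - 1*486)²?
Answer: 255025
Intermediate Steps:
(-19 - 1*486)² = (-19 - 486)² = (-505)² = 255025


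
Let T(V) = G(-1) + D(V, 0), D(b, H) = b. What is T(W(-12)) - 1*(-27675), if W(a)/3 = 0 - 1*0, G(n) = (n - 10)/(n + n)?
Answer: 55361/2 ≈ 27681.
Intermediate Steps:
G(n) = (-10 + n)/(2*n) (G(n) = (-10 + n)/((2*n)) = (-10 + n)*(1/(2*n)) = (-10 + n)/(2*n))
W(a) = 0 (W(a) = 3*(0 - 1*0) = 3*(0 + 0) = 3*0 = 0)
T(V) = 11/2 + V (T(V) = (1/2)*(-10 - 1)/(-1) + V = (1/2)*(-1)*(-11) + V = 11/2 + V)
T(W(-12)) - 1*(-27675) = (11/2 + 0) - 1*(-27675) = 11/2 + 27675 = 55361/2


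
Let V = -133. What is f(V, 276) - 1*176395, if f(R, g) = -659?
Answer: -177054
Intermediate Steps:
f(V, 276) - 1*176395 = -659 - 1*176395 = -659 - 176395 = -177054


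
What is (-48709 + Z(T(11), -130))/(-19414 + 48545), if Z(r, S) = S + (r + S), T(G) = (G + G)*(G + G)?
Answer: -48485/29131 ≈ -1.6644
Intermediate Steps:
T(G) = 4*G² (T(G) = (2*G)*(2*G) = 4*G²)
Z(r, S) = r + 2*S (Z(r, S) = S + (S + r) = r + 2*S)
(-48709 + Z(T(11), -130))/(-19414 + 48545) = (-48709 + (4*11² + 2*(-130)))/(-19414 + 48545) = (-48709 + (4*121 - 260))/29131 = (-48709 + (484 - 260))*(1/29131) = (-48709 + 224)*(1/29131) = -48485*1/29131 = -48485/29131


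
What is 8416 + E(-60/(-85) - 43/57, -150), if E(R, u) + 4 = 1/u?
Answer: 1261799/150 ≈ 8412.0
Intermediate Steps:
E(R, u) = -4 + 1/u
8416 + E(-60/(-85) - 43/57, -150) = 8416 + (-4 + 1/(-150)) = 8416 + (-4 - 1/150) = 8416 - 601/150 = 1261799/150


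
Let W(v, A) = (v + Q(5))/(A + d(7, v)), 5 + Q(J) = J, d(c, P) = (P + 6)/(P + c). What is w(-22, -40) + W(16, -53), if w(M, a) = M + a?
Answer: -74582/1197 ≈ -62.307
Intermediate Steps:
d(c, P) = (6 + P)/(P + c)
Q(J) = -5 + J
W(v, A) = v/(A + (6 + v)/(7 + v)) (W(v, A) = (v + (-5 + 5))/(A + (6 + v)/(v + 7)) = (v + 0)/(A + (6 + v)/(7 + v)) = v/(A + (6 + v)/(7 + v)))
w(-22, -40) + W(16, -53) = (-22 - 40) + 16*(7 + 16)/(6 + 16 - 53*(7 + 16)) = -62 + 16*23/(6 + 16 - 53*23) = -62 + 16*23/(6 + 16 - 1219) = -62 + 16*23/(-1197) = -62 + 16*(-1/1197)*23 = -62 - 368/1197 = -74582/1197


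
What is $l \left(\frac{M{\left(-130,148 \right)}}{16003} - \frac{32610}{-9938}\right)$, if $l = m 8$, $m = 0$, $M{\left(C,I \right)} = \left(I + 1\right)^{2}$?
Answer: $0$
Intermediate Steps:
$M{\left(C,I \right)} = \left(1 + I\right)^{2}$
$l = 0$ ($l = 0 \cdot 8 = 0$)
$l \left(\frac{M{\left(-130,148 \right)}}{16003} - \frac{32610}{-9938}\right) = 0 \left(\frac{\left(1 + 148\right)^{2}}{16003} - \frac{32610}{-9938}\right) = 0 \left(149^{2} \cdot \frac{1}{16003} - - \frac{16305}{4969}\right) = 0 \left(22201 \cdot \frac{1}{16003} + \frac{16305}{4969}\right) = 0 \left(\frac{22201}{16003} + \frac{16305}{4969}\right) = 0 \cdot \frac{371245684}{79518907} = 0$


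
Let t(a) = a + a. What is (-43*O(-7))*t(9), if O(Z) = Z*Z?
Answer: -37926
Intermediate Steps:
t(a) = 2*a
O(Z) = Z²
(-43*O(-7))*t(9) = (-43*(-7)²)*(2*9) = -43*49*18 = -2107*18 = -37926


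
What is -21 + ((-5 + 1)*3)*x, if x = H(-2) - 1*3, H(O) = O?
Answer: 39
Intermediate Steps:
x = -5 (x = -2 - 1*3 = -2 - 3 = -5)
-21 + ((-5 + 1)*3)*x = -21 + ((-5 + 1)*3)*(-5) = -21 - 4*3*(-5) = -21 - 12*(-5) = -21 + 60 = 39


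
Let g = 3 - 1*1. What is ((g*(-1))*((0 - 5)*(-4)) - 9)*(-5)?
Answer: 245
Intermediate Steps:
g = 2 (g = 3 - 1 = 2)
((g*(-1))*((0 - 5)*(-4)) - 9)*(-5) = ((2*(-1))*((0 - 5)*(-4)) - 9)*(-5) = (-(-10)*(-4) - 9)*(-5) = (-2*20 - 9)*(-5) = (-40 - 9)*(-5) = -49*(-5) = 245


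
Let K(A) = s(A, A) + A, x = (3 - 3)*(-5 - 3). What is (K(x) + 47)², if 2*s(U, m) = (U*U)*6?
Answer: 2209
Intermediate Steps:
s(U, m) = 3*U² (s(U, m) = ((U*U)*6)/2 = (U²*6)/2 = (6*U²)/2 = 3*U²)
x = 0 (x = 0*(-8) = 0)
K(A) = A + 3*A² (K(A) = 3*A² + A = A + 3*A²)
(K(x) + 47)² = (0*(1 + 3*0) + 47)² = (0*(1 + 0) + 47)² = (0*1 + 47)² = (0 + 47)² = 47² = 2209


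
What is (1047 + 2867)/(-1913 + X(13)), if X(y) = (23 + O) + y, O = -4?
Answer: -206/99 ≈ -2.0808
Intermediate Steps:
X(y) = 19 + y (X(y) = (23 - 4) + y = 19 + y)
(1047 + 2867)/(-1913 + X(13)) = (1047 + 2867)/(-1913 + (19 + 13)) = 3914/(-1913 + 32) = 3914/(-1881) = 3914*(-1/1881) = -206/99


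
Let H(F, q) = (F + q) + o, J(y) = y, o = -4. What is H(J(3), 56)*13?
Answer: 715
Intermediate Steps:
H(F, q) = -4 + F + q (H(F, q) = (F + q) - 4 = -4 + F + q)
H(J(3), 56)*13 = (-4 + 3 + 56)*13 = 55*13 = 715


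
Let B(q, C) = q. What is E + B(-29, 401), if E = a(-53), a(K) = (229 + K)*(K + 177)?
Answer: 21795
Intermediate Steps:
a(K) = (177 + K)*(229 + K) (a(K) = (229 + K)*(177 + K) = (177 + K)*(229 + K))
E = 21824 (E = 40533 + (-53)**2 + 406*(-53) = 40533 + 2809 - 21518 = 21824)
E + B(-29, 401) = 21824 - 29 = 21795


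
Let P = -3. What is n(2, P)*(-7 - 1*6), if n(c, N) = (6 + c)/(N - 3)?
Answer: 52/3 ≈ 17.333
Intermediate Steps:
n(c, N) = (6 + c)/(-3 + N)
n(2, P)*(-7 - 1*6) = ((6 + 2)/(-3 - 3))*(-7 - 1*6) = (8/(-6))*(-7 - 6) = -⅙*8*(-13) = -4/3*(-13) = 52/3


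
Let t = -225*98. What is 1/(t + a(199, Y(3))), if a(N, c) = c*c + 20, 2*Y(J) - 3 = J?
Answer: -1/22021 ≈ -4.5411e-5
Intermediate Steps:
Y(J) = 3/2 + J/2
a(N, c) = 20 + c² (a(N, c) = c² + 20 = 20 + c²)
t = -22050
1/(t + a(199, Y(3))) = 1/(-22050 + (20 + (3/2 + (½)*3)²)) = 1/(-22050 + (20 + (3/2 + 3/2)²)) = 1/(-22050 + (20 + 3²)) = 1/(-22050 + (20 + 9)) = 1/(-22050 + 29) = 1/(-22021) = -1/22021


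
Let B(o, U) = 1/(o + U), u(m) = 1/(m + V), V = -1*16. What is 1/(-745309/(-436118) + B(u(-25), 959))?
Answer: 4286821881/7330485025 ≈ 0.58479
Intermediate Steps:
V = -16
u(m) = 1/(-16 + m) (u(m) = 1/(m - 16) = 1/(-16 + m))
B(o, U) = 1/(U + o)
1/(-745309/(-436118) + B(u(-25), 959)) = 1/(-745309/(-436118) + 1/(959 + 1/(-16 - 25))) = 1/(-745309*(-1/436118) + 1/(959 + 1/(-41))) = 1/(745309/436118 + 1/(959 - 1/41)) = 1/(745309/436118 + 1/(39318/41)) = 1/(745309/436118 + 41/39318) = 1/(7330485025/4286821881) = 4286821881/7330485025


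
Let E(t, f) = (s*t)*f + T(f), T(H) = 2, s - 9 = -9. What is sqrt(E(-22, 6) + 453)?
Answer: sqrt(455) ≈ 21.331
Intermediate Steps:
s = 0 (s = 9 - 9 = 0)
E(t, f) = 2 (E(t, f) = (0*t)*f + 2 = 0*f + 2 = 0 + 2 = 2)
sqrt(E(-22, 6) + 453) = sqrt(2 + 453) = sqrt(455)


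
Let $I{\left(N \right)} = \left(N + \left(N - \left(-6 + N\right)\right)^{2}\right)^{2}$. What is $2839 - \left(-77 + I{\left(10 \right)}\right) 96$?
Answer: $-192905$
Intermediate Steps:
$I{\left(N \right)} = \left(36 + N\right)^{2}$ ($I{\left(N \right)} = \left(N + 6^{2}\right)^{2} = \left(N + 36\right)^{2} = \left(36 + N\right)^{2}$)
$2839 - \left(-77 + I{\left(10 \right)}\right) 96 = 2839 - \left(-77 + \left(36 + 10\right)^{2}\right) 96 = 2839 - \left(-77 + 46^{2}\right) 96 = 2839 - \left(-77 + 2116\right) 96 = 2839 - 2039 \cdot 96 = 2839 - 195744 = -192905$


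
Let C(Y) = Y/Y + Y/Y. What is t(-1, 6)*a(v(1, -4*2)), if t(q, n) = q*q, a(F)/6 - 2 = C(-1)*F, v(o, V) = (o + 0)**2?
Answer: 24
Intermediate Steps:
v(o, V) = o**2
C(Y) = 2 (C(Y) = 1 + 1 = 2)
a(F) = 12 + 12*F (a(F) = 12 + 6*(2*F) = 12 + 12*F)
t(q, n) = q**2
t(-1, 6)*a(v(1, -4*2)) = (-1)**2*(12 + 12*1**2) = 1*(12 + 12*1) = 1*(12 + 12) = 1*24 = 24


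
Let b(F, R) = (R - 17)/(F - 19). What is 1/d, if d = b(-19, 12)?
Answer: 38/5 ≈ 7.6000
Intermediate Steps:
b(F, R) = (-17 + R)/(-19 + F)
d = 5/38 (d = (-17 + 12)/(-19 - 19) = -5/(-38) = -1/38*(-5) = 5/38 ≈ 0.13158)
1/d = 1/(5/38) = 38/5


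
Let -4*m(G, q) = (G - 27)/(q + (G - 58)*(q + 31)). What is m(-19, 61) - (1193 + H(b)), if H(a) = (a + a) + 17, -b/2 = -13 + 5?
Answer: -17445155/14046 ≈ -1242.0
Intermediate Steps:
b = 16 (b = -2*(-13 + 5) = -2*(-8) = 16)
H(a) = 17 + 2*a (H(a) = 2*a + 17 = 17 + 2*a)
m(G, q) = -(-27 + G)/(4*(q + (-58 + G)*(31 + q))) (m(G, q) = -(G - 27)/(4*(q + (G - 58)*(q + 31))) = -(-27 + G)/(4*(q + (-58 + G)*(31 + q))))
m(-19, 61) - (1193 + H(b)) = (27 - 1*(-19))/(4*(-1798 - 57*61 + 31*(-19) - 19*61)) - (1193 + (17 + 2*16)) = (27 + 19)/(4*(-1798 - 3477 - 589 - 1159)) - (1193 + (17 + 32)) = (¼)*46/(-7023) - (1193 + 49) = (¼)*(-1/7023)*46 - 1*1242 = -23/14046 - 1242 = -17445155/14046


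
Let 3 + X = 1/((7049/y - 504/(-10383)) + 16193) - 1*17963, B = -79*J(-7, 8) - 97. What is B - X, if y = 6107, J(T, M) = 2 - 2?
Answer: 6116307899528117/342285965676 ≈ 17869.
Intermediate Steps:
J(T, M) = 0
B = -97 (B = -79*0 - 97 = 0 - 97 = -97)
X = -6149509638198689/342285965676 (X = -3 + (1/((7049/6107 - 504/(-10383)) + 16193) - 1*17963) = -3 + (1/((7049*(1/6107) - 504*(-1/10383)) + 16193) - 17963) = -3 + (1/((7049/6107 + 168/3461) + 16193) - 17963) = -3 + (1/(25422565/21136327 + 16193) - 17963) = -3 + (1/(342285965676/21136327) - 17963) = -3 + (21136327/342285965676 - 17963) = -3 - 6148482780301661/342285965676 = -6149509638198689/342285965676 ≈ -17966.)
B - X = -97 - 1*(-6149509638198689/342285965676) = -97 + 6149509638198689/342285965676 = 6116307899528117/342285965676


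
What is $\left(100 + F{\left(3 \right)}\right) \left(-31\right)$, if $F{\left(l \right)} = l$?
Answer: $-3193$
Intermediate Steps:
$\left(100 + F{\left(3 \right)}\right) \left(-31\right) = \left(100 + 3\right) \left(-31\right) = 103 \left(-31\right) = -3193$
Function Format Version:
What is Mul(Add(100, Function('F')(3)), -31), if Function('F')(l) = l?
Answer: -3193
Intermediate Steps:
Mul(Add(100, Function('F')(3)), -31) = Mul(Add(100, 3), -31) = Mul(103, -31) = -3193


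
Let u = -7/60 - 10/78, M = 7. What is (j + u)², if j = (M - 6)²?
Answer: 346921/608400 ≈ 0.57022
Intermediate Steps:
j = 1 (j = (7 - 6)² = 1² = 1)
u = -191/780 (u = -7*1/60 - 10*1/78 = -7/60 - 5/39 = -191/780 ≈ -0.24487)
(j + u)² = (1 - 191/780)² = (589/780)² = 346921/608400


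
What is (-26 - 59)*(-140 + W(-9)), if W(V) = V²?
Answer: 5015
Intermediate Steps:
(-26 - 59)*(-140 + W(-9)) = (-26 - 59)*(-140 + (-9)²) = -85*(-140 + 81) = -85*(-59) = 5015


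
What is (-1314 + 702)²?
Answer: 374544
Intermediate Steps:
(-1314 + 702)² = (-612)² = 374544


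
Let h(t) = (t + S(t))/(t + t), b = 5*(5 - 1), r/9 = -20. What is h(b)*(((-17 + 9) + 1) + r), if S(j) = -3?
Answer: -3179/40 ≈ -79.475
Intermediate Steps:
r = -180 (r = 9*(-20) = -180)
b = 20 (b = 5*4 = 20)
h(t) = (-3 + t)/(2*t) (h(t) = (t - 3)/(t + t) = (-3 + t)/((2*t)) = (-3 + t)*(1/(2*t)) = (-3 + t)/(2*t))
h(b)*(((-17 + 9) + 1) + r) = ((1/2)*(-3 + 20)/20)*(((-17 + 9) + 1) - 180) = ((1/2)*(1/20)*17)*((-8 + 1) - 180) = 17*(-7 - 180)/40 = (17/40)*(-187) = -3179/40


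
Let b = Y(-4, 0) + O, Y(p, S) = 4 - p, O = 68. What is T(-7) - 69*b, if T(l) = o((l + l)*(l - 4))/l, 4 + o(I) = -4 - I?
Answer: -36546/7 ≈ -5220.9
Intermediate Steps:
o(I) = -8 - I (o(I) = -4 + (-4 - I) = -8 - I)
T(l) = (-8 - 2*l*(-4 + l))/l (T(l) = (-8 - (l + l)*(l - 4))/l = (-8 - 2*l*(-4 + l))/l)
b = 76 (b = (4 - 1*(-4)) + 68 = (4 + 4) + 68 = 8 + 68 = 76)
T(-7) - 69*b = (8 - 8/(-7) - 2*(-7)) - 69*76 = (8 - 8*(-⅐) + 14) - 5244 = (8 + 8/7 + 14) - 5244 = 162/7 - 5244 = -36546/7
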